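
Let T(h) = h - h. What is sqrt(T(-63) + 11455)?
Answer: sqrt(11455) ≈ 107.03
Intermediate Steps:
T(h) = 0
sqrt(T(-63) + 11455) = sqrt(0 + 11455) = sqrt(11455)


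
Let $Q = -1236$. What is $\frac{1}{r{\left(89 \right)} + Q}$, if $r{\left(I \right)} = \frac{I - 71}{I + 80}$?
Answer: $- \frac{169}{208866} \approx -0.00080913$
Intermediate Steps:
$r{\left(I \right)} = \frac{-71 + I}{80 + I}$
$\frac{1}{r{\left(89 \right)} + Q} = \frac{1}{\frac{-71 + 89}{80 + 89} - 1236} = \frac{1}{\frac{1}{169} \cdot 18 - 1236} = \frac{1}{\frac{18}{169} - 1236} = \frac{1}{- \frac{208866}{169}} = - \frac{169}{208866}$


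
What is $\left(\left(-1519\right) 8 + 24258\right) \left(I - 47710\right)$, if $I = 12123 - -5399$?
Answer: $-365455928$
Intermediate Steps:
$I = 17522$ ($I = 12123 + 5399 = 17522$)
$\left(\left(-1519\right) 8 + 24258\right) \left(I - 47710\right) = \left(\left(-1519\right) 8 + 24258\right) \left(17522 - 47710\right) = \left(-12152 + 24258\right) \left(-30188\right) = 12106 \left(-30188\right) = -365455928$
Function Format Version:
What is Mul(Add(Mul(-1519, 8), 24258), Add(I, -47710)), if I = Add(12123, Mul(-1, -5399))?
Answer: -365455928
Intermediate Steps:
I = 17522 (I = Add(12123, 5399) = 17522)
Mul(Add(Mul(-1519, 8), 24258), Add(I, -47710)) = Mul(Add(Mul(-1519, 8), 24258), Add(17522, -47710)) = Mul(Add(-12152, 24258), -30188) = Mul(12106, -30188) = -365455928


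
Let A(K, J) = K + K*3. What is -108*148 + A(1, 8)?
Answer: -15980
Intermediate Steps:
A(K, J) = 4*K (A(K, J) = K + 3*K = 4*K)
-108*148 + A(1, 8) = -108*148 + 4*1 = -15984 + 4 = -15980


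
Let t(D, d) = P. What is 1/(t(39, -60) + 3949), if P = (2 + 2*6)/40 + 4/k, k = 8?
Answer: 20/78997 ≈ 0.00025317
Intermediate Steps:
P = 17/20 (P = (2 + 2*6)/40 + 4/8 = (2 + 12)*(1/40) + 4*(1/8) = 14*(1/40) + 1/2 = 7/20 + 1/2 = 17/20 ≈ 0.85000)
t(D, d) = 17/20
1/(t(39, -60) + 3949) = 1/(17/20 + 3949) = 1/(78997/20) = 20/78997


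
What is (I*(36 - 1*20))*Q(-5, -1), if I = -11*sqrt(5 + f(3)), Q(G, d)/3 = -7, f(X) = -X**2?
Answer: 7392*I ≈ 7392.0*I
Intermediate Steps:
Q(G, d) = -21 (Q(G, d) = 3*(-7) = -21)
I = -22*I (I = -11*sqrt(5 - 1*3**2) = -11*sqrt(5 - 1*9) = -11*sqrt(5 - 9) = -22*I ≈ -22.0*I)
(I*(36 - 1*20))*Q(-5, -1) = ((-22*I)*(36 - 1*20))*(-21) = ((-22*I)*(36 - 20))*(-21) = (-22*I*16)*(-21) = -352*I*(-21) = 7392*I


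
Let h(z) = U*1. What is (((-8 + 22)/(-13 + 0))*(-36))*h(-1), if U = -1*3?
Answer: -1512/13 ≈ -116.31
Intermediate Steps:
U = -3
h(z) = -3 (h(z) = -3*1 = -3)
(((-8 + 22)/(-13 + 0))*(-36))*h(-1) = (((-8 + 22)/(-13 + 0))*(-36))*(-3) = ((14/(-13))*(-36))*(-3) = ((14*(-1/13))*(-36))*(-3) = -14/13*(-36)*(-3) = (504/13)*(-3) = -1512/13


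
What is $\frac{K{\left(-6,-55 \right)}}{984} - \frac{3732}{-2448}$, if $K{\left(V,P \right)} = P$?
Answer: $\frac{8189}{5576} \approx 1.4686$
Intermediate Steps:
$\frac{K{\left(-6,-55 \right)}}{984} - \frac{3732}{-2448} = - \frac{55}{984} - \frac{3732}{-2448} = \left(-55\right) \frac{1}{984} - - \frac{311}{204} = - \frac{55}{984} + \frac{311}{204} = \frac{8189}{5576}$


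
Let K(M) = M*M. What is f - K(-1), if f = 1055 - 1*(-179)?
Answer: 1233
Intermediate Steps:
K(M) = M²
f = 1234 (f = 1055 + 179 = 1234)
f - K(-1) = 1234 - 1*(-1)² = 1234 - 1*1 = 1234 - 1 = 1233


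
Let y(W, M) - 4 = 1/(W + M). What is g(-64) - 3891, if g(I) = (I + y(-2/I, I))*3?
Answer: -8333433/2047 ≈ -4071.0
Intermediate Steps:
y(W, M) = 4 + 1/(M + W) (y(W, M) = 4 + 1/(W + M) = 4 + 1/(M + W))
g(I) = 3*I + 3*(1 - 8/I + 4*I)/(I - 2/I) (g(I) = (I + (1 + 4*I + 4*(-2/I))/(I - 2/I))*3 = (I + (1 + 4*I - 8/I)/(I - 2/I))*3 = (I + (1 - 8/I + 4*I)/(I - 2/I))*3 = 3*I + 3*(1 - 8/I + 4*I)/(I - 2/I))
g(-64) - 3891 = 3*(-8 + (-64)³ - 1*(-64) + 4*(-64)²)/(-2 + (-64)²) - 3891 = 3*(-8 - 262144 + 64 + 4*4096)/(-2 + 4096) - 3891 = 3*(-8 - 262144 + 64 + 16384)/4094 - 3891 = 3*(1/4094)*(-245704) - 3891 = -368556/2047 - 3891 = -8333433/2047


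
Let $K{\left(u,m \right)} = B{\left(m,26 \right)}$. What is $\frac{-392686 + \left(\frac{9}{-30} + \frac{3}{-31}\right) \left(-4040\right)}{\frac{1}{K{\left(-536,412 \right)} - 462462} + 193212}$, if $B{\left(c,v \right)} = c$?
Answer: $- \frac{5601697366700}{2767481742569} \approx -2.0241$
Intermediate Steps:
$K{\left(u,m \right)} = m$
$\frac{-392686 + \left(\frac{9}{-30} + \frac{3}{-31}\right) \left(-4040\right)}{\frac{1}{K{\left(-536,412 \right)} - 462462} + 193212} = \frac{-392686 + \left(\frac{9}{-30} + \frac{3}{-31}\right) \left(-4040\right)}{\frac{1}{412 - 462462} + 193212} = \frac{-392686 + \left(9 \left(- \frac{1}{30}\right) + 3 \left(- \frac{1}{31}\right)\right) \left(-4040\right)}{\frac{1}{-462050} + 193212} = \frac{-392686 + \left(- \frac{3}{10} - \frac{3}{31}\right) \left(-4040\right)}{- \frac{1}{462050} + 193212} = \frac{-392686 - - \frac{49692}{31}}{\frac{89273604599}{462050}} = \left(-392686 + \frac{49692}{31}\right) \frac{462050}{89273604599} = \left(- \frac{12123574}{31}\right) \frac{462050}{89273604599} = - \frac{5601697366700}{2767481742569}$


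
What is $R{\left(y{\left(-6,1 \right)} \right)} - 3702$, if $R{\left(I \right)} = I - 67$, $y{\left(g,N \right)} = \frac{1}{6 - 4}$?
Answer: $- \frac{7537}{2} \approx -3768.5$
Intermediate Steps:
$y{\left(g,N \right)} = \frac{1}{2}$
$R{\left(I \right)} = -67 + I$
$R{\left(y{\left(-6,1 \right)} \right)} - 3702 = \left(-67 + \frac{1}{2}\right) - 3702 = - \frac{133}{2} - 3702 = - \frac{7537}{2}$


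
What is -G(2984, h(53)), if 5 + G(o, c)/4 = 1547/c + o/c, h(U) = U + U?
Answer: -8002/53 ≈ -150.98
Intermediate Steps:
h(U) = 2*U
G(o, c) = -20 + 6188/c + 4*o/c (G(o, c) = -20 + 4*(1547/c + o/c) = -20 + (6188/c + 4*o/c) = -20 + 6188/c + 4*o/c)
-G(2984, h(53)) = -4*(1547 + 2984 - 10*53)/(2*53) = -4*(1547 + 2984 - 5*106)/106 = -4*(1547 + 2984 - 530)/106 = -4*4001/106 = -1*8002/53 = -8002/53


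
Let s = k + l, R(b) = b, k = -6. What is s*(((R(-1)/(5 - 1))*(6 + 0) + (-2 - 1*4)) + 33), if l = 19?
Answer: 663/2 ≈ 331.50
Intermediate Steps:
s = 13 (s = -6 + 19 = 13)
s*(((R(-1)/(5 - 1))*(6 + 0) + (-2 - 1*4)) + 33) = 13*(((-1/(5 - 1))*(6 + 0) + (-2 - 1*4)) + 33) = 13*(((-1/4)*6 + (-2 - 4)) + 33) = 13*((((¼)*(-1))*6 - 6) + 33) = 13*((-¼*6 - 6) + 33) = 13*((-3/2 - 6) + 33) = 13*(-15/2 + 33) = 13*(51/2) = 663/2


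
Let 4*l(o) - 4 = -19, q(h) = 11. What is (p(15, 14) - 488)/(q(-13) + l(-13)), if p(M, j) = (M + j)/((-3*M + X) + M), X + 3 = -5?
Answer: -37146/551 ≈ -67.416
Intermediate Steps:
X = -8 (X = -3 - 5 = -8)
l(o) = -15/4 (l(o) = 1 + (¼)*(-19) = 1 - 19/4 = -15/4)
p(M, j) = (M + j)/(-8 - 2*M) (p(M, j) = (M + j)/((-3*M - 8) + M) = (M + j)/((-8 - 3*M) + M) = (M + j)/(-8 - 2*M))
(p(15, 14) - 488)/(q(-13) + l(-13)) = ((-1*15 - 1*14)/(2*(4 + 15)) - 488)/(11 - 15/4) = ((½)*(-15 - 14)/19 - 488)/(29/4) = ((½)*(1/19)*(-29) - 488)*(4/29) = (-29/38 - 488)*(4/29) = -18573/38*4/29 = -37146/551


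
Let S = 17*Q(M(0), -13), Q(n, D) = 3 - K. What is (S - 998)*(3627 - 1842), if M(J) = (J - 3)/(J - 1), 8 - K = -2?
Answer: -1993845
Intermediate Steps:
K = 10 (K = 8 - 1*(-2) = 8 + 2 = 10)
M(J) = (-3 + J)/(-1 + J)
Q(n, D) = -7 (Q(n, D) = 3 - 1*10 = 3 - 10 = -7)
S = -119 (S = 17*(-7) = -119)
(S - 998)*(3627 - 1842) = (-119 - 998)*(3627 - 1842) = -1117*1785 = -1993845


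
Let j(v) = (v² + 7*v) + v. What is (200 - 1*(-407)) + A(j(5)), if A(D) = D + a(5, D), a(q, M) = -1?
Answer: 671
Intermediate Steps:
j(v) = v² + 8*v
A(D) = -1 + D (A(D) = D - 1 = -1 + D)
(200 - 1*(-407)) + A(j(5)) = (200 - 1*(-407)) + (-1 + 5*(8 + 5)) = (200 + 407) + (-1 + 5*13) = 607 + (-1 + 65) = 607 + 64 = 671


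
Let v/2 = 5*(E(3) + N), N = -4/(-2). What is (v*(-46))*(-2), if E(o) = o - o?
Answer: 1840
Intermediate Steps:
E(o) = 0
N = 2 (N = -4*(-½) = 2)
v = 20 (v = 2*(5*(0 + 2)) = 2*(5*2) = 2*10 = 20)
(v*(-46))*(-2) = (20*(-46))*(-2) = -920*(-2) = 1840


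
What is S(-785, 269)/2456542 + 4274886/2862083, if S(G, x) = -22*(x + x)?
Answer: 67971177856/45654721409 ≈ 1.4888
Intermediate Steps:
S(G, x) = -44*x
S(-785, 269)/2456542 + 4274886/2862083 = -44*269/2456542 + 4274886/2862083 = -11836*1/2456542 + 4274886*(1/2862083) = -538/111661 + 610698/408869 = 67971177856/45654721409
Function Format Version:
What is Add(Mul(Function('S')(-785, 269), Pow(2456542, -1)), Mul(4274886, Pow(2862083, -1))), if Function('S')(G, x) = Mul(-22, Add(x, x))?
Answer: Rational(67971177856, 45654721409) ≈ 1.4888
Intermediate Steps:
Function('S')(G, x) = Mul(-44, x) (Function('S')(G, x) = Mul(-22, Mul(2, x)) = Mul(-44, x))
Add(Mul(Function('S')(-785, 269), Pow(2456542, -1)), Mul(4274886, Pow(2862083, -1))) = Add(Mul(Mul(-44, 269), Pow(2456542, -1)), Mul(4274886, Pow(2862083, -1))) = Add(Mul(-11836, Rational(1, 2456542)), Mul(4274886, Rational(1, 2862083))) = Add(Rational(-538, 111661), Rational(610698, 408869)) = Rational(67971177856, 45654721409)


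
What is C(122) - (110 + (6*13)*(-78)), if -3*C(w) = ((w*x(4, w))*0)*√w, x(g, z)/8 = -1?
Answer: 5974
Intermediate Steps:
x(g, z) = -8 (x(g, z) = 8*(-1) = -8)
C(w) = 0 (C(w) = -(w*(-8))*0*√w/3 = --8*w*0*√w/3 = -0*√w = -⅓*0 = 0)
C(122) - (110 + (6*13)*(-78)) = 0 - (110 + (6*13)*(-78)) = 0 - (110 + 78*(-78)) = 0 - (110 - 6084) = 0 - 1*(-5974) = 0 + 5974 = 5974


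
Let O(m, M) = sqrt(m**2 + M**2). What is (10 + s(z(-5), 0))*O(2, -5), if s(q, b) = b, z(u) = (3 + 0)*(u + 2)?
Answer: 10*sqrt(29) ≈ 53.852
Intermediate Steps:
z(u) = 6 + 3*u (z(u) = 3*(2 + u) = 6 + 3*u)
O(m, M) = sqrt(M**2 + m**2)
(10 + s(z(-5), 0))*O(2, -5) = (10 + 0)*sqrt((-5)**2 + 2**2) = 10*sqrt(25 + 4) = 10*sqrt(29)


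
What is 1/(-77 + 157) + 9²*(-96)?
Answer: -622079/80 ≈ -7776.0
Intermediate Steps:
1/(-77 + 157) + 9²*(-96) = 1/80 + 81*(-96) = 1/80 - 7776 = -622079/80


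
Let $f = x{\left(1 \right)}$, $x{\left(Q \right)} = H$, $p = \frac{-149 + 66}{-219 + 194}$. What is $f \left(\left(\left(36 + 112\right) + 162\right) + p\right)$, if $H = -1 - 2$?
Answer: $- \frac{23499}{25} \approx -939.96$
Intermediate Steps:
$p = \frac{83}{25}$ ($p = - \frac{83}{-25} = \left(-83\right) \left(- \frac{1}{25}\right) = \frac{83}{25} \approx 3.32$)
$H = -3$ ($H = -1 - 2 = -3$)
$x{\left(Q \right)} = -3$
$f = -3$
$f \left(\left(\left(36 + 112\right) + 162\right) + p\right) = - 3 \left(\left(\left(36 + 112\right) + 162\right) + \frac{83}{25}\right) = - 3 \left(\left(148 + 162\right) + \frac{83}{25}\right) = - 3 \left(310 + \frac{83}{25}\right) = \left(-3\right) \frac{7833}{25} = - \frac{23499}{25}$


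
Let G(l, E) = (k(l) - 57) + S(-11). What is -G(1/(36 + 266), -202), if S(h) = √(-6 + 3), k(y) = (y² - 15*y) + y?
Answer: 5202855/91204 - I*√3 ≈ 57.046 - 1.732*I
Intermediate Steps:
k(y) = y² - 14*y
S(h) = I*√3 (S(h) = √(-3) = I*√3)
G(l, E) = -57 + I*√3 + l*(-14 + l) (G(l, E) = (l*(-14 + l) - 57) + I*√3 = (-57 + l*(-14 + l)) + I*√3 = -57 + I*√3 + l*(-14 + l))
-G(1/(36 + 266), -202) = -(-57 + I*√3 + (-14 + 1/(36 + 266))/(36 + 266)) = -(-57 + I*√3 + (-14 + 1/302)/302) = -(-57 + I*√3 + (1/302)*(-4227/302)) = -(-57 + I*√3 - 4227/91204) = -(-5202855/91204 + I*√3) = 5202855/91204 - I*√3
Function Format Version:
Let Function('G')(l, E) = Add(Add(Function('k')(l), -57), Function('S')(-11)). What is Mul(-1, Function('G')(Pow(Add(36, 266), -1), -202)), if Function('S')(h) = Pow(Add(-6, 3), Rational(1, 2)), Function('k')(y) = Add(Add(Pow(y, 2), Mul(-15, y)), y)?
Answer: Add(Rational(5202855, 91204), Mul(-1, I, Pow(3, Rational(1, 2)))) ≈ Add(57.046, Mul(-1.7320, I))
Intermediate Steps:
Function('k')(y) = Add(Pow(y, 2), Mul(-14, y))
Function('S')(h) = Mul(I, Pow(3, Rational(1, 2))) (Function('S')(h) = Pow(-3, Rational(1, 2)) = Mul(I, Pow(3, Rational(1, 2))))
Function('G')(l, E) = Add(-57, Mul(I, Pow(3, Rational(1, 2))), Mul(l, Add(-14, l))) (Function('G')(l, E) = Add(Add(Mul(l, Add(-14, l)), -57), Mul(I, Pow(3, Rational(1, 2)))) = Add(Add(-57, Mul(l, Add(-14, l))), Mul(I, Pow(3, Rational(1, 2)))) = Add(-57, Mul(I, Pow(3, Rational(1, 2))), Mul(l, Add(-14, l))))
Mul(-1, Function('G')(Pow(Add(36, 266), -1), -202)) = Mul(-1, Add(-57, Mul(I, Pow(3, Rational(1, 2))), Mul(Pow(Add(36, 266), -1), Add(-14, Pow(Add(36, 266), -1))))) = Mul(-1, Add(-57, Mul(I, Pow(3, Rational(1, 2))), Mul(Pow(302, -1), Add(-14, Pow(302, -1))))) = Mul(-1, Add(-57, Mul(I, Pow(3, Rational(1, 2))), Mul(Rational(1, 302), Add(-14, Rational(1, 302))))) = Mul(-1, Add(-57, Mul(I, Pow(3, Rational(1, 2))), Mul(Rational(1, 302), Rational(-4227, 302)))) = Mul(-1, Add(-57, Mul(I, Pow(3, Rational(1, 2))), Rational(-4227, 91204))) = Mul(-1, Add(Rational(-5202855, 91204), Mul(I, Pow(3, Rational(1, 2))))) = Add(Rational(5202855, 91204), Mul(-1, I, Pow(3, Rational(1, 2))))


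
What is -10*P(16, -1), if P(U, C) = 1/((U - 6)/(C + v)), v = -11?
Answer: 12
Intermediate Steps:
P(U, C) = (-11 + C)/(-6 + U) (P(U, C) = 1/((U - 6)/(C - 11)) = 1/((-6 + U)/(-11 + C)) = (-11 + C)/(-6 + U))
-10*P(16, -1) = -10*(-11 - 1)/(-6 + 16) = -10*(-12)/10 = -(-12) = -10*(-6/5) = 12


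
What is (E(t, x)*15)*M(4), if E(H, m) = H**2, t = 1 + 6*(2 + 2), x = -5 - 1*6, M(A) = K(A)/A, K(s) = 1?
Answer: 9375/4 ≈ 2343.8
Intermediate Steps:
M(A) = 1/A
x = -11 (x = -5 - 6 = -11)
t = 25 (t = 1 + 6*4 = 1 + 24 = 25)
(E(t, x)*15)*M(4) = (25**2*15)/4 = (625*15)*(1/4) = 9375*(1/4) = 9375/4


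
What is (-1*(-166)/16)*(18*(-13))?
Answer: -9711/4 ≈ -2427.8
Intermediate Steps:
(-1*(-166)/16)*(18*(-13)) = (166*(1/16))*(-234) = (83/8)*(-234) = -9711/4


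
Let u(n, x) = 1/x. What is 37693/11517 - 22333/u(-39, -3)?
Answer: 771665176/11517 ≈ 67002.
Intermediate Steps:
37693/11517 - 22333/u(-39, -3) = 37693/11517 - 22333/(1/(-3)) = 37693*(1/11517) - 22333/(-⅓) = 37693/11517 - 22333*(-3) = 37693/11517 + 66999 = 771665176/11517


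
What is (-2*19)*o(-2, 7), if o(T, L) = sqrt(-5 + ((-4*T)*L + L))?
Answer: -38*sqrt(58) ≈ -289.40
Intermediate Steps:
o(T, L) = sqrt(-5 + L - 4*L*T) (o(T, L) = sqrt(-5 + (-4*L*T + L)) = sqrt(-5 + (L - 4*L*T)) = sqrt(-5 + L - 4*L*T))
(-2*19)*o(-2, 7) = (-2*19)*sqrt(-5 + 7 - 4*7*(-2)) = -38*sqrt(-5 + 7 + 56) = -38*sqrt(58)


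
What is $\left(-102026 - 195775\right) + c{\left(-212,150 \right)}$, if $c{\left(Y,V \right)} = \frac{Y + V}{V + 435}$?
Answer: $- \frac{174213647}{585} \approx -2.978 \cdot 10^{5}$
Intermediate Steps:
$c{\left(Y,V \right)} = \frac{V + Y}{435 + V}$
$\left(-102026 - 195775\right) + c{\left(-212,150 \right)} = \left(-102026 - 195775\right) + \frac{150 - 212}{435 + 150} = -297801 + \frac{1}{585} \left(-62\right) = -297801 - \frac{62}{585} = - \frac{174213647}{585}$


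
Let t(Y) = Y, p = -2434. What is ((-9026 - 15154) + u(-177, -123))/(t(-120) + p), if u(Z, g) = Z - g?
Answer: 12117/1277 ≈ 9.4886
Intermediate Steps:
((-9026 - 15154) + u(-177, -123))/(t(-120) + p) = ((-9026 - 15154) + (-177 - 1*(-123)))/(-120 - 2434) = (-24180 + (-177 + 123))/(-2554) = (-24180 - 54)*(-1/2554) = -24234*(-1/2554) = 12117/1277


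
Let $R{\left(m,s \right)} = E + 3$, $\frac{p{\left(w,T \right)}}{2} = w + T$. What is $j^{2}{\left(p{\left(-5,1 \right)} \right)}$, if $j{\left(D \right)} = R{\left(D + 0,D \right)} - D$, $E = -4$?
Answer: $49$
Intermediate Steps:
$p{\left(w,T \right)} = 2 T + 2 w$ ($p{\left(w,T \right)} = 2 \left(w + T\right) = 2 \left(T + w\right) = 2 T + 2 w$)
$R{\left(m,s \right)} = -1$ ($R{\left(m,s \right)} = -4 + 3 = -1$)
$j{\left(D \right)} = -1 - D$
$j^{2}{\left(p{\left(-5,1 \right)} \right)} = \left(-1 - \left(2 \cdot 1 + 2 \left(-5\right)\right)\right)^{2} = \left(-1 - \left(2 - 10\right)\right)^{2} = \left(-1 - -8\right)^{2} = \left(-1 + 8\right)^{2} = 7^{2} = 49$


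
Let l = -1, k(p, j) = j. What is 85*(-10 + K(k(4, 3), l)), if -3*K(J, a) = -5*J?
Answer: -425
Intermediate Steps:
K(J, a) = 5*J/3 (K(J, a) = -(-5)*J/3 = 5*J/3)
85*(-10 + K(k(4, 3), l)) = 85*(-10 + (5/3)*3) = 85*(-10 + 5) = 85*(-5) = -425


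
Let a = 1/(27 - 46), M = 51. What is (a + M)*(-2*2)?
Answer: -3872/19 ≈ -203.79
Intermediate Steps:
a = -1/19 (a = 1/(-19) = -1/19 ≈ -0.052632)
(a + M)*(-2*2) = (-1/19 + 51)*(-2*2) = (968/19)*(-4) = -3872/19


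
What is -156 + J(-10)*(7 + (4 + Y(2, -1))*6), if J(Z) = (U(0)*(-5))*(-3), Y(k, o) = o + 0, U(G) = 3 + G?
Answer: 969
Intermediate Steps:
Y(k, o) = o
J(Z) = 45 (J(Z) = ((3 + 0)*(-5))*(-3) = (3*(-5))*(-3) = -15*(-3) = 45)
-156 + J(-10)*(7 + (4 + Y(2, -1))*6) = -156 + 45*(7 + (4 - 1)*6) = -156 + 45*(7 + 3*6) = -156 + 45*(7 + 18) = -156 + 45*25 = -156 + 1125 = 969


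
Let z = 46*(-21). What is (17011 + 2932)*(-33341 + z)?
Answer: -684184501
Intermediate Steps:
z = -966
(17011 + 2932)*(-33341 + z) = (17011 + 2932)*(-33341 - 966) = 19943*(-34307) = -684184501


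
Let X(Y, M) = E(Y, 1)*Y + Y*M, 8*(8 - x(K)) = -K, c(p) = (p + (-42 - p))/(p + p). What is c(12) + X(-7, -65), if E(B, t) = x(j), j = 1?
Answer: 3171/8 ≈ 396.38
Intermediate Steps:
c(p) = -21/p (c(p) = -42*1/(2*p) = -21/p)
x(K) = 8 + K/8 (x(K) = 8 - (-1)*K/8 = 8 + K/8)
E(B, t) = 65/8 (E(B, t) = 8 + (1/8)*1 = 8 + 1/8 = 65/8)
X(Y, M) = 65*Y/8 + M*Y (X(Y, M) = 65*Y/8 + Y*M = 65*Y/8 + M*Y)
c(12) + X(-7, -65) = -21/12 + (1/8)*(-7)*(65 + 8*(-65)) = -21*1/12 + (1/8)*(-7)*(65 - 520) = -7/4 + (1/8)*(-7)*(-455) = -7/4 + 3185/8 = 3171/8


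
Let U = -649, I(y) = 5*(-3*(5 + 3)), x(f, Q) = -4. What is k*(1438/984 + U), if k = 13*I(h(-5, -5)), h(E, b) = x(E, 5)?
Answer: 41416570/41 ≈ 1.0102e+6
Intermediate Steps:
h(E, b) = -4
I(y) = -120 (I(y) = 5*(-3*8) = 5*(-24) = -120)
k = -1560 (k = 13*(-120) = -1560)
k*(1438/984 + U) = -1560*(1438/984 - 649) = -1560*(1438*(1/984) - 649) = -1560*(719/492 - 649) = -1560*(-318589/492) = 41416570/41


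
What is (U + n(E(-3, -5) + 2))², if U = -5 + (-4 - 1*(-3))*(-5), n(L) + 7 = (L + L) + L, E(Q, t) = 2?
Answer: 25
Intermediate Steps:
n(L) = -7 + 3*L (n(L) = -7 + ((L + L) + L) = -7 + (2*L + L) = -7 + 3*L)
U = 0 (U = -5 + (-4 + 3)*(-5) = -5 - 1*(-5) = -5 + 5 = 0)
(U + n(E(-3, -5) + 2))² = (0 + (-7 + 3*(2 + 2)))² = (0 + (-7 + 3*4))² = (0 + (-7 + 12))² = (0 + 5)² = 5² = 25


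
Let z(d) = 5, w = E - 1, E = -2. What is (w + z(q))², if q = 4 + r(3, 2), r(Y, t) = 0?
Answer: 4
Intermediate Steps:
q = 4 (q = 4 + 0 = 4)
w = -3 (w = -2 - 1 = -3)
(w + z(q))² = (-3 + 5)² = 2² = 4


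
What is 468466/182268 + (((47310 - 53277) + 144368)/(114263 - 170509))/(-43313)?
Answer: 142661766301817/55504775334933 ≈ 2.5703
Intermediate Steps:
468466/182268 + (((47310 - 53277) + 144368)/(114263 - 170509))/(-43313) = 468466*(1/182268) + ((-5967 + 144368)/(-56246))*(-1/43313) = 234233/91134 + (138401*(-1/56246))*(-1/43313) = 234233/91134 - 138401/56246*(-1/43313) = 234233/91134 + 138401/2436182998 = 142661766301817/55504775334933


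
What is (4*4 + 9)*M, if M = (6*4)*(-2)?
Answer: -1200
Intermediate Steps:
M = -48 (M = 24*(-2) = -48)
(4*4 + 9)*M = (4*4 + 9)*(-48) = (16 + 9)*(-48) = 25*(-48) = -1200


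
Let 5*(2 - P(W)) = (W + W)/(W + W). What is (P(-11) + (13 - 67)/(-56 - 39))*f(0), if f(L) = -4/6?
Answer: -30/19 ≈ -1.5789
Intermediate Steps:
P(W) = 9/5 (P(W) = 2 - (W + W)/(5*(W + W)) = 2 - 2*W/(5*(2*W)) = 2 - 2*W*1/(2*W)/5 = 2 - 1/5*1 = 2 - 1/5 = 9/5)
f(L) = -2/3 (f(L) = -4*1/6 = -2/3)
(P(-11) + (13 - 67)/(-56 - 39))*f(0) = (9/5 + (13 - 67)/(-56 - 39))*(-2/3) = (9/5 - 54/(-95))*(-2/3) = (9/5 - 54*(-1/95))*(-2/3) = (9/5 + 54/95)*(-2/3) = (45/19)*(-2/3) = -30/19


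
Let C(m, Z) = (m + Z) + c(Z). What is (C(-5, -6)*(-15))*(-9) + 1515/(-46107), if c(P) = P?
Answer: -35272360/15369 ≈ -2295.0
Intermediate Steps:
C(m, Z) = m + 2*Z (C(m, Z) = (m + Z) + Z = (Z + m) + Z = m + 2*Z)
(C(-5, -6)*(-15))*(-9) + 1515/(-46107) = ((-5 + 2*(-6))*(-15))*(-9) + 1515/(-46107) = ((-5 - 12)*(-15))*(-9) + 1515*(-1/46107) = -17*(-15)*(-9) - 505/15369 = 255*(-9) - 505/15369 = -2295 - 505/15369 = -35272360/15369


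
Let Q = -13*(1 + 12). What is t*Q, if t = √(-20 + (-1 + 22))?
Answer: -169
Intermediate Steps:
t = 1 (t = √(-20 + 21) = √1 = 1)
Q = -169 (Q = -13*13 = -169)
t*Q = 1*(-169) = -169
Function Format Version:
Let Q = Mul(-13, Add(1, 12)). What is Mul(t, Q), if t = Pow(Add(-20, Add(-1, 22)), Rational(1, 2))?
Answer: -169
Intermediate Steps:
t = 1 (t = Pow(Add(-20, 21), Rational(1, 2)) = Pow(1, Rational(1, 2)) = 1)
Q = -169 (Q = Mul(-13, 13) = -169)
Mul(t, Q) = Mul(1, -169) = -169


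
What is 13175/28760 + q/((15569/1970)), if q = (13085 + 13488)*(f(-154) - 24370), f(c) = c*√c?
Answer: -7338059313250085/89552888 - 8061716740*I*√154/15569 ≈ -8.1941e+7 - 6.4258e+6*I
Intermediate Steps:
f(c) = c^(3/2)
q = -647584010 - 4092242*I*√154 (q = (13085 + 13488)*((-154)^(3/2) - 24370) = 26573*(-154*I*√154 - 24370) = 26573*(-24370 - 154*I*√154) = -647584010 - 4092242*I*√154 ≈ -6.4758e+8 - 5.0783e+7*I)
13175/28760 + q/((15569/1970)) = 13175/28760 + (-647584010 - 4092242*I*√154)/((15569/1970)) = 13175*(1/28760) + (-647584010 - 4092242*I*√154)/((15569*(1/1970))) = 2635/5752 + (-647584010 - 4092242*I*√154)/(15569/1970) = 2635/5752 + (-647584010 - 4092242*I*√154)*(1970/15569) = 2635/5752 + (-1275740499700/15569 - 8061716740*I*√154/15569) = -7338059313250085/89552888 - 8061716740*I*√154/15569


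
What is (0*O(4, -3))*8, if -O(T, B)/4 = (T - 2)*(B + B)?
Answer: 0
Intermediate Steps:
O(T, B) = -8*B*(-2 + T) (O(T, B) = -4*(T - 2)*(B + B) = -4*(-2 + T)*2*B = -8*B*(-2 + T))
(0*O(4, -3))*8 = (0*(8*(-3)*(2 - 1*4)))*8 = (0*(8*(-3)*(2 - 4)))*8 = (0*(8*(-3)*(-2)))*8 = (0*48)*8 = 0*8 = 0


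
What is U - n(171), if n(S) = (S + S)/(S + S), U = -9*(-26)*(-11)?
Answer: -2575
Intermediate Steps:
U = -2574 (U = 234*(-11) = -2574)
n(S) = 1 (n(S) = (2*S)/((2*S)) = (2*S)*(1/(2*S)) = 1)
U - n(171) = -2574 - 1*1 = -2574 - 1 = -2575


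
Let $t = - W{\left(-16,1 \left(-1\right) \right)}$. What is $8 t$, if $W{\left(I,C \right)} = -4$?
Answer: $32$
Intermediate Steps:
$t = 4$ ($t = \left(-1\right) \left(-4\right) = 4$)
$8 t = 8 \cdot 4 = 32$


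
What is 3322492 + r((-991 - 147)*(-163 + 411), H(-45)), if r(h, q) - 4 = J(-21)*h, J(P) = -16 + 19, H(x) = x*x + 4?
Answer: 2475824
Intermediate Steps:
H(x) = 4 + x² (H(x) = x² + 4 = 4 + x²)
J(P) = 3
r(h, q) = 4 + 3*h
3322492 + r((-991 - 147)*(-163 + 411), H(-45)) = 3322492 + (4 + 3*((-991 - 147)*(-163 + 411))) = 3322492 + (4 + 3*(-1138*248)) = 3322492 + (4 + 3*(-282224)) = 3322492 + (4 - 846672) = 3322492 - 846668 = 2475824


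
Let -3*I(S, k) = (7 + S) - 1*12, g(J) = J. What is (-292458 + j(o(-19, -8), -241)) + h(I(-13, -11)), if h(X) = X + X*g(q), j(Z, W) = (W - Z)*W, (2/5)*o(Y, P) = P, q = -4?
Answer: -239215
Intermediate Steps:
o(Y, P) = 5*P/2
j(Z, W) = W*(W - Z)
I(S, k) = 5/3 - S/3 (I(S, k) = -((7 + S) - 1*12)/3 = -((7 + S) - 12)/3 = -(-5 + S)/3 = 5/3 - S/3)
h(X) = -3*X (h(X) = X + X*(-4) = X - 4*X = -3*X)
(-292458 + j(o(-19, -8), -241)) + h(I(-13, -11)) = (-292458 - 241*(-241 - 5*(-8)/2)) - 3*(5/3 - ⅓*(-13)) = (-292458 - 241*(-241 - 1*(-20))) - 3*(5/3 + 13/3) = (-292458 - 241*(-241 + 20)) - 3*6 = (-292458 - 241*(-221)) - 18 = (-292458 + 53261) - 18 = -239197 - 18 = -239215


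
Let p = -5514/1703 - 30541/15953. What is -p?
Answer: 19996595/3881137 ≈ 5.1523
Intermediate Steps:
p = -19996595/3881137 (p = -5514*1/1703 - 30541*1/15953 = -5514/1703 - 4363/2279 = -19996595/3881137 ≈ -5.1523)
-p = -1*(-19996595/3881137) = 19996595/3881137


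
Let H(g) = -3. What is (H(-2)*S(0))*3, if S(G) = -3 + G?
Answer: 27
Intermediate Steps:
(H(-2)*S(0))*3 = -3*(-3 + 0)*3 = -3*(-3)*3 = 9*3 = 27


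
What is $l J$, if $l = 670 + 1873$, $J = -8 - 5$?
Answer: $-33059$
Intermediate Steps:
$J = -13$ ($J = -8 - 5 = -13$)
$l = 2543$
$l J = 2543 \left(-13\right) = -33059$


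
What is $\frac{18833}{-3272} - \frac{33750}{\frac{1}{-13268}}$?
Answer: $\frac{1465185221167}{3272} \approx 4.478 \cdot 10^{8}$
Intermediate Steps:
$\frac{18833}{-3272} - \frac{33750}{\frac{1}{-13268}} = 18833 \left(- \frac{1}{3272}\right) - \frac{33750}{- \frac{1}{13268}} = - \frac{18833}{3272} - -447795000 = - \frac{18833}{3272} + 447795000 = \frac{1465185221167}{3272}$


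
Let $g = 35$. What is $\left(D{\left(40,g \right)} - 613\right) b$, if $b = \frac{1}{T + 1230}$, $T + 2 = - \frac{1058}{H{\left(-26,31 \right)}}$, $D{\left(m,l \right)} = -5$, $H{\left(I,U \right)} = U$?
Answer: $- \frac{9579}{18505} \approx -0.51764$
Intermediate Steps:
$T = - \frac{1120}{31}$ ($T = -2 - \frac{1058}{31} = - \frac{1120}{31} \approx -36.129$)
$b = \frac{31}{37010}$ ($b = \frac{1}{- \frac{1120}{31} + 1230} = \frac{1}{\frac{37010}{31}} = \frac{31}{37010} \approx 0.00083761$)
$\left(D{\left(40,g \right)} - 613\right) b = \left(-5 - 613\right) \frac{31}{37010} = \left(-618\right) \frac{31}{37010} = - \frac{9579}{18505}$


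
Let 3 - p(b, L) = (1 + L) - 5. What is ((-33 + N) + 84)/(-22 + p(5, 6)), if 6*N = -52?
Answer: -127/63 ≈ -2.0159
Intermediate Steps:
N = -26/3 (N = (⅙)*(-52) = -26/3 ≈ -8.6667)
p(b, L) = 7 - L (p(b, L) = 3 - ((1 + L) - 5) = 3 - (-4 + L) = 3 + (4 - L) = 7 - L)
((-33 + N) + 84)/(-22 + p(5, 6)) = ((-33 - 26/3) + 84)/(-22 + (7 - 1*6)) = (-125/3 + 84)/(-22 + (7 - 6)) = 127/(3*(-22 + 1)) = (127/3)/(-21) = (127/3)*(-1/21) = -127/63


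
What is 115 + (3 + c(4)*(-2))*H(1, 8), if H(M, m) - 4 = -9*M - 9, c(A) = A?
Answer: 185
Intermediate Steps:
H(M, m) = -5 - 9*M (H(M, m) = 4 + (-9*M - 9) = 4 + (-9 - 9*M) = -5 - 9*M)
115 + (3 + c(4)*(-2))*H(1, 8) = 115 + (3 + 4*(-2))*(-5 - 9*1) = 115 + (3 - 8)*(-5 - 9) = 115 - 5*(-14) = 115 + 70 = 185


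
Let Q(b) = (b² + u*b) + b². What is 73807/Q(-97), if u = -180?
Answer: 73807/36278 ≈ 2.0345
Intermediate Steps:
Q(b) = -180*b + 2*b² (Q(b) = (b² - 180*b) + b² = -180*b + 2*b²)
73807/Q(-97) = 73807/((2*(-97)*(-90 - 97))) = 73807/((2*(-97)*(-187))) = 73807/36278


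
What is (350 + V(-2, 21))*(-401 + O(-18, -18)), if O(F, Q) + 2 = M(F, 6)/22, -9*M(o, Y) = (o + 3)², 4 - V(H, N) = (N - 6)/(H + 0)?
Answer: -6428193/44 ≈ -1.4610e+5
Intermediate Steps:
V(H, N) = 4 - (-6 + N)/H (V(H, N) = 4 - (N - 6)/(H + 0) = 4 - (-6 + N)/H)
M(o, Y) = -(3 + o)²/9 (M(o, Y) = -(o + 3)²/9 = -(3 + o)²/9)
O(F, Q) = -2 - (3 + F)²/198 (O(F, Q) = -2 - (3 + F)²/9/22 = -2 - (3 + F)²/9*(1/22) = -2 - (3 + F)²/198)
(350 + V(-2, 21))*(-401 + O(-18, -18)) = (350 + (6 - 1*21 + 4*(-2))/(-2))*(-401 + (-2 - (3 - 18)²/198)) = (350 - (6 - 21 - 8)/2)*(-401 + (-2 - 1/198*(-15)²)) = (350 - ½*(-23))*(-401 + (-2 - 1/198*225)) = (350 + 23/2)*(-401 + (-2 - 25/22)) = 723*(-401 - 69/22)/2 = (723/2)*(-8891/22) = -6428193/44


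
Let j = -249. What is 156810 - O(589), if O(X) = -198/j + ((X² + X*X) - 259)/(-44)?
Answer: 57294055/332 ≈ 1.7257e+5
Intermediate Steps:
O(X) = 24401/3652 - X²/22 (O(X) = -198/(-249) + ((X² + X*X) - 259)/(-44) = -198*(-1/249) + ((X² + X²) - 259)*(-1/44) = 66/83 + (2*X² - 259)*(-1/44) = 66/83 + (-259 + 2*X²)*(-1/44) = 66/83 + (259/44 - X²/22) = 24401/3652 - X²/22)
156810 - O(589) = 156810 - (24401/3652 - 1/22*589²) = 156810 - (24401/3652 - 1/22*346921) = 156810 - (24401/3652 - 346921/22) = 156810 - 1*(-5233135/332) = 156810 + 5233135/332 = 57294055/332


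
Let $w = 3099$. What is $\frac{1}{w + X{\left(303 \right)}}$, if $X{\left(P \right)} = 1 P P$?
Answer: $\frac{1}{94908} \approx 1.0537 \cdot 10^{-5}$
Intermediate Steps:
$X{\left(P \right)} = P^{2}$ ($X{\left(P \right)} = P P = P^{2}$)
$\frac{1}{w + X{\left(303 \right)}} = \frac{1}{3099 + 303^{2}} = \frac{1}{3099 + 91809} = \frac{1}{94908}$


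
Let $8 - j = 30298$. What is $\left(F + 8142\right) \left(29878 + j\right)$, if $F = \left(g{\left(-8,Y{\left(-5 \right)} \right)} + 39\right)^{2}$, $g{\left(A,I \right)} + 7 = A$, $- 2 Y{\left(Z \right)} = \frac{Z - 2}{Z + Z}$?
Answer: $-3591816$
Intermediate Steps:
$j = -30290$ ($j = 8 - 30298 = -30290$)
$Y{\left(Z \right)} = - \frac{-2 + Z}{4 Z}$ ($Y{\left(Z \right)} = - \frac{\left(Z - 2\right) \frac{1}{Z + Z}}{2} = - \frac{\left(-2 + Z\right) \frac{1}{2 Z}}{2} = - \frac{\frac{1}{2} \frac{1}{Z} \left(-2 + Z\right)}{2} = - \frac{-2 + Z}{4 Z}$)
$g{\left(A,I \right)} = -7 + A$
$F = 576$ ($F = \left(\left(-7 - 8\right) + 39\right)^{2} = \left(-15 + 39\right)^{2} = 24^{2} = 576$)
$\left(F + 8142\right) \left(29878 + j\right) = \left(576 + 8142\right) \left(29878 - 30290\right) = 8718 \left(-412\right) = -3591816$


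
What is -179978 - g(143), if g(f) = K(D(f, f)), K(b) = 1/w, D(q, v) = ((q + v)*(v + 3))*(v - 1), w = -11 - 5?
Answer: -2879647/16 ≈ -1.7998e+5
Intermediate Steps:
w = -16
D(q, v) = (-1 + v)*(3 + v)*(q + v) (D(q, v) = ((q + v)*(3 + v))*(-1 + v) = ((3 + v)*(q + v))*(-1 + v) = (-1 + v)*(3 + v)*(q + v))
K(b) = -1/16 (K(b) = 1/(-16) = -1/16)
g(f) = -1/16
-179978 - g(143) = -179978 - 1*(-1/16) = -179978 + 1/16 = -2879647/16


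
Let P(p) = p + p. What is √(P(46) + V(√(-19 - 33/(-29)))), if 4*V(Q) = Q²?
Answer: √294466/58 ≈ 9.3560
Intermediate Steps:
P(p) = 2*p
V(Q) = Q²/4
√(P(46) + V(√(-19 - 33/(-29)))) = √(2*46 + (√(-19 - 33/(-29)))²/4) = √(92 + (√(-19 - 33*(-1/29)))²/4) = √(92 + (√(-19 + 33/29))²/4) = √(92 + (√(-518/29))²/4) = √(92 + (I*√15022/29)²/4) = √(92 + (¼)*(-518/29)) = √(92 - 259/58) = √(5077/58) = √294466/58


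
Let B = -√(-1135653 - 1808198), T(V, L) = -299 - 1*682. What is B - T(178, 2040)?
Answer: 981 - I*√2943851 ≈ 981.0 - 1715.8*I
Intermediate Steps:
T(V, L) = -981 (T(V, L) = -299 - 682 = -981)
B = -I*√2943851 (B = -√(-2943851) = -I*√2943851 ≈ -1715.8*I)
B - T(178, 2040) = -I*√2943851 - 1*(-981) = -I*√2943851 + 981 = 981 - I*√2943851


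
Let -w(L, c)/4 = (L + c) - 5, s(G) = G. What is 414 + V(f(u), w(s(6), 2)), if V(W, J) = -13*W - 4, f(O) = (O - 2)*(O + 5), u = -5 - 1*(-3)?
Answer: 566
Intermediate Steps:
u = -2 (u = -5 + 3 = -2)
w(L, c) = 20 - 4*L - 4*c (w(L, c) = -4*((L + c) - 5) = -4*(-5 + L + c) = 20 - 4*L - 4*c)
f(O) = (-2 + O)*(5 + O)
V(W, J) = -4 - 13*W
414 + V(f(u), w(s(6), 2)) = 414 + (-4 - 13*(-10 + (-2)² + 3*(-2))) = 414 + (-4 - 13*(-10 + 4 - 6)) = 414 + (-4 - 13*(-12)) = 414 + (-4 + 156) = 414 + 152 = 566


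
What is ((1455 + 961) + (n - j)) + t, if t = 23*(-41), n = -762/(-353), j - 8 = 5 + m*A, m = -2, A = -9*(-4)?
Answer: 541558/353 ≈ 1534.2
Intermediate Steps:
A = 36
j = -59 (j = 8 + (5 - 2*36) = 8 + (5 - 72) = 8 - 67 = -59)
n = 762/353 (n = -762*(-1/353) = 762/353 ≈ 2.1586)
t = -943
((1455 + 961) + (n - j)) + t = ((1455 + 961) + (762/353 - 1*(-59))) - 943 = (2416 + (762/353 + 59)) - 943 = (2416 + 21589/353) - 943 = 874437/353 - 943 = 541558/353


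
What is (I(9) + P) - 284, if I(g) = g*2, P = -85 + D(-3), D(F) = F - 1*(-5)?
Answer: -349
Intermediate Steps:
D(F) = 5 + F (D(F) = F + 5 = 5 + F)
P = -83 (P = -85 + (5 - 3) = -85 + 2 = -83)
I(g) = 2*g
(I(9) + P) - 284 = (2*9 - 83) - 284 = (18 - 83) - 284 = -65 - 284 = -349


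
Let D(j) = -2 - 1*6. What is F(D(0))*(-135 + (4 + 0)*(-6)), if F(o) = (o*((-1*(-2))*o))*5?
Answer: -101760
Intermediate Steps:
D(j) = -8 (D(j) = -2 - 6 = -8)
F(o) = 10*o**2 (F(o) = (o*(2*o))*5 = (2*o**2)*5 = 10*o**2)
F(D(0))*(-135 + (4 + 0)*(-6)) = (10*(-8)**2)*(-135 + (4 + 0)*(-6)) = (10*64)*(-135 + 4*(-6)) = 640*(-135 - 24) = 640*(-159) = -101760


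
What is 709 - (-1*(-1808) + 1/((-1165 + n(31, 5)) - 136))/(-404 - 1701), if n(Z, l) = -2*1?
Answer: 1947011658/2742815 ≈ 709.86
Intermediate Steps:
n(Z, l) = -2
709 - (-1*(-1808) + 1/((-1165 + n(31, 5)) - 136))/(-404 - 1701) = 709 - (-1*(-1808) + 1/((-1165 - 2) - 136))/(-404 - 1701) = 709 - (1808 + 1/(-1167 - 136))/(-2105) = 709 - (1808 + 1/(-1303))*(-1)/2105 = 709 - (1808 - 1/1303)*(-1)/2105 = 709 - 2355823*(-1)/(1303*2105) = 709 - 1*(-2355823/2742815) = 709 + 2355823/2742815 = 1947011658/2742815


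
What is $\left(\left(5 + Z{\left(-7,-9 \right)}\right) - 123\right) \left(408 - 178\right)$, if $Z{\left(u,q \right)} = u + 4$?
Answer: $-27830$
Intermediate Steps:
$Z{\left(u,q \right)} = 4 + u$
$\left(\left(5 + Z{\left(-7,-9 \right)}\right) - 123\right) \left(408 - 178\right) = \left(\left(5 + \left(4 - 7\right)\right) - 123\right) \left(408 - 178\right) = \left(\left(5 - 3\right) - 123\right) 230 = \left(2 - 123\right) 230 = \left(-121\right) 230 = -27830$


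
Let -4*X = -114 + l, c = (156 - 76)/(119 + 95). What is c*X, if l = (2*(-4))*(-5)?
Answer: 740/107 ≈ 6.9159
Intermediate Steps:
l = 40 (l = -8*(-5) = 40)
c = 40/107 (c = 80/214 = 80*(1/214) = 40/107 ≈ 0.37383)
X = 37/2 (X = -(-114 + 40)/4 = -1/4*(-74) = 37/2 ≈ 18.500)
c*X = (40/107)*(37/2) = 740/107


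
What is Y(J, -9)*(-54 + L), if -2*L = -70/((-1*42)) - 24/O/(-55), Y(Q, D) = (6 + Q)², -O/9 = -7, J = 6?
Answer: -3040152/385 ≈ -7896.5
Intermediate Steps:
O = 63 (O = -9*(-7) = 63)
L = -1933/2310 (L = -(-70/((-1*42)) - 24/63/(-55))/2 = -(-70/(-42) - 24*1/63*(-1/55))/2 = -(-70*(-1/42) - 8/21*(-1/55))/2 = -(5/3 + 8/1155)/2 = -½*1933/1155 = -1933/2310 ≈ -0.83680)
Y(J, -9)*(-54 + L) = (6 + 6)²*(-54 - 1933/2310) = 12²*(-126673/2310) = 144*(-126673/2310) = -3040152/385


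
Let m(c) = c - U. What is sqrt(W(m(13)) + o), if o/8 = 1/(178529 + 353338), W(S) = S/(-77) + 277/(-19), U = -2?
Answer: I*sqrt(505687058518026)/5850537 ≈ 3.8437*I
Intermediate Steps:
m(c) = 2 + c (m(c) = c - 1*(-2) = c + 2 = 2 + c)
W(S) = -277/19 - S/77 (W(S) = S*(-1/77) + 277*(-1/19) = -S/77 - 277/19 = -277/19 - S/77)
o = 8/531867 (o = 8/(178529 + 353338) = 8/531867 ≈ 1.5041e-5)
sqrt(W(m(13)) + o) = sqrt((-277/19 - (2 + 13)/77) + 8/531867) = sqrt((-277/19 - 1/77*15) + 8/531867) = sqrt((-277/19 - 15/77) + 8/531867) = sqrt(-21614/1463 + 8/531867) = sqrt(-86434298/5850537) = I*sqrt(505687058518026)/5850537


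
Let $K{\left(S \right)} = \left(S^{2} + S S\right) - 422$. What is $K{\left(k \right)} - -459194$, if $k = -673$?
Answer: $1364630$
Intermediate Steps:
$K{\left(S \right)} = -422 + 2 S^{2}$ ($K{\left(S \right)} = \left(S^{2} + S^{2}\right) - 422 = 2 S^{2} - 422 = -422 + 2 S^{2}$)
$K{\left(k \right)} - -459194 = \left(-422 + 2 \left(-673\right)^{2}\right) - -459194 = \left(-422 + 2 \cdot 452929\right) + 459194 = \left(-422 + 905858\right) + 459194 = 905436 + 459194 = 1364630$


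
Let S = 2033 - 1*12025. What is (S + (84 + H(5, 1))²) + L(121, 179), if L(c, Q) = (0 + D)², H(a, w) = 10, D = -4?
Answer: -1140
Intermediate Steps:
L(c, Q) = 16 (L(c, Q) = (0 - 4)² = (-4)² = 16)
S = -9992 (S = 2033 - 12025 = -9992)
(S + (84 + H(5, 1))²) + L(121, 179) = (-9992 + (84 + 10)²) + 16 = (-9992 + 94²) + 16 = (-9992 + 8836) + 16 = -1156 + 16 = -1140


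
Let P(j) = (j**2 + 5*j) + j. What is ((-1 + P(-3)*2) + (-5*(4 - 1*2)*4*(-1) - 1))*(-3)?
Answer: -60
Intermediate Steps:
P(j) = j**2 + 6*j
((-1 + P(-3)*2) + (-5*(4 - 1*2)*4*(-1) - 1))*(-3) = ((-1 - 3*(6 - 3)*2) + (-5*(4 - 1*2)*4*(-1) - 1))*(-3) = ((-1 - 3*3*2) + (-5*(4 - 2)*4*(-1) - 1))*(-3) = ((-1 - 9*2) + (-5*2*4*(-1) - 1))*(-3) = ((-1 - 18) + (-40*(-1) - 1))*(-3) = (-19 + (-5*(-8) - 1))*(-3) = (-19 + (40 - 1))*(-3) = (-19 + 39)*(-3) = 20*(-3) = -60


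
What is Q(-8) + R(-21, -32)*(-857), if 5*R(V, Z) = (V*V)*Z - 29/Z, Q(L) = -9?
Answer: 77396239/32 ≈ 2.4186e+6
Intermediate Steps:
R(V, Z) = -29/(5*Z) + Z*V**2/5 (R(V, Z) = ((V*V)*Z - 29/Z)/5 = (V**2*Z - 29/Z)/5 = (Z*V**2 - 29/Z)/5 = (-29/Z + Z*V**2)/5 = -29/(5*Z) + Z*V**2/5)
Q(-8) + R(-21, -32)*(-857) = -9 + ((1/5)*(-29 + (-21)**2*(-32)**2)/(-32))*(-857) = -9 + ((1/5)*(-1/32)*(-29 + 441*1024))*(-857) = -9 + ((1/5)*(-1/32)*(-29 + 451584))*(-857) = -9 + ((1/5)*(-1/32)*451555)*(-857) = -9 - 90311/32*(-857) = -9 + 77396527/32 = 77396239/32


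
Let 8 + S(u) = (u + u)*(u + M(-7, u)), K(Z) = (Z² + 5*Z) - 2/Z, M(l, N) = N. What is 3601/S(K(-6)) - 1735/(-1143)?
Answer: 39423907/1568196 ≈ 25.140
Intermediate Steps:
K(Z) = Z² - 2/Z + 5*Z
S(u) = -8 + 4*u² (S(u) = -8 + (u + u)*(u + u) = -8 + (2*u)*(2*u) = -8 + 4*u²)
3601/S(K(-6)) - 1735/(-1143) = 3601/(-8 + 4*((-2 + (-6)²*(5 - 6))/(-6))²) - 1735/(-1143) = 3601/(-8 + 4*(-(-2 + 36*(-1))/6)²) - 1735*(-1/1143) = 3601/(-8 + 4*(-(-2 - 36)/6)²) + 1735/1143 = 3601/(-8 + 4*(-⅙*(-38))²) + 1735/1143 = 3601/(-8 + 4*(19/3)²) + 1735/1143 = 3601/(-8 + 4*(361/9)) + 1735/1143 = 3601/(-8 + 1444/9) + 1735/1143 = 3601/(1372/9) + 1735/1143 = 3601*(9/1372) + 1735/1143 = 32409/1372 + 1735/1143 = 39423907/1568196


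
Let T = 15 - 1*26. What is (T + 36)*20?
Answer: 500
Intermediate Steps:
T = -11 (T = 15 - 26 = -11)
(T + 36)*20 = (-11 + 36)*20 = 25*20 = 500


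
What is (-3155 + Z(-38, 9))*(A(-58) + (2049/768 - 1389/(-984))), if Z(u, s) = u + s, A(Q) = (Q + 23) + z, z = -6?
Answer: 77115883/656 ≈ 1.1755e+5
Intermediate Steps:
A(Q) = 17 + Q (A(Q) = (Q + 23) - 6 = (23 + Q) - 6 = 17 + Q)
Z(u, s) = s + u
(-3155 + Z(-38, 9))*(A(-58) + (2049/768 - 1389/(-984))) = (-3155 + (9 - 38))*((17 - 58) + (2049/768 - 1389/(-984))) = (-3155 - 29)*(-41 + (2049*(1/768) - 1389*(-1/984))) = -3184*(-41 + (683/256 + 463/328)) = -3184*(-41 + 42819/10496) = -3184*(-387517/10496) = 77115883/656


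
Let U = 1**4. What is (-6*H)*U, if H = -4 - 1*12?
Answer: 96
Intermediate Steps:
H = -16 (H = -4 - 12 = -16)
U = 1
(-6*H)*U = -6*(-16)*1 = 96*1 = 96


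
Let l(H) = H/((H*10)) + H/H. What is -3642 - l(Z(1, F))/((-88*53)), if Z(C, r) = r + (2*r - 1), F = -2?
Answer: -15442079/4240 ≈ -3642.0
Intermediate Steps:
Z(C, r) = -1 + 3*r (Z(C, r) = r + (-1 + 2*r) = -1 + 3*r)
l(H) = 11/10 (l(H) = H/((10*H)) + 1 = H*(1/(10*H)) + 1 = ⅒ + 1 = 11/10)
-3642 - l(Z(1, F))/((-88*53)) = -3642 - 11/(10*((-88*53))) = -3642 - 11/(10*(-4664)) = -3642 - 11*(-1)/(10*4664) = -3642 - 1*(-1/4240) = -3642 + 1/4240 = -15442079/4240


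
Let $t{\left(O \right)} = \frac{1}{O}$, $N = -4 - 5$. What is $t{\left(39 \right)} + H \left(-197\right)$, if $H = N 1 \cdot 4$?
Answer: $\frac{276589}{39} \approx 7092.0$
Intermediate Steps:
$N = -9$
$H = -36$ ($H = \left(-9\right) 1 \cdot 4 = \left(-9\right) 4 = -36$)
$t{\left(39 \right)} + H \left(-197\right) = \frac{1}{39} - -7092 = \frac{1}{39} + 7092 = \frac{276589}{39}$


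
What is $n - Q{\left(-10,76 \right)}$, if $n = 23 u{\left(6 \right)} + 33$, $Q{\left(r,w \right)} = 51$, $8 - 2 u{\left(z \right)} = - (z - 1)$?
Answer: $\frac{263}{2} \approx 131.5$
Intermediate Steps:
$u{\left(z \right)} = \frac{7}{2} + \frac{z}{2}$ ($u{\left(z \right)} = 4 - \frac{\left(-1\right) \left(z - 1\right)}{2} = 4 - \frac{\left(-1\right) \left(-1 + z\right)}{2} = 4 - \frac{1 - z}{2} = 4 + \left(- \frac{1}{2} + \frac{z}{2}\right) = \frac{7}{2} + \frac{z}{2}$)
$n = \frac{365}{2}$ ($n = 23 \left(\frac{7}{2} + \frac{1}{2} \cdot 6\right) + 33 = 23 \left(\frac{7}{2} + 3\right) + 33 = 23 \cdot \frac{13}{2} + 33 = \frac{299}{2} + 33 = \frac{365}{2} \approx 182.5$)
$n - Q{\left(-10,76 \right)} = \frac{365}{2} - 51 = \frac{263}{2}$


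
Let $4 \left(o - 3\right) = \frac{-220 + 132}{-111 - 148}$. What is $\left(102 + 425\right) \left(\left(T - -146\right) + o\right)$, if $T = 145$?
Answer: $\frac{40140536}{259} \approx 1.5498 \cdot 10^{5}$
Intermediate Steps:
$o = \frac{799}{259}$ ($o = 3 + \frac{\left(-220 + 132\right) \frac{1}{-111 - 148}}{4} = 3 + \frac{\left(-88\right) \frac{1}{-259}}{4} = 3 + \frac{\left(-88\right) \left(- \frac{1}{259}\right)}{4} = 3 + \frac{1}{4} \cdot \frac{88}{259} = 3 + \frac{22}{259} = \frac{799}{259} \approx 3.0849$)
$\left(102 + 425\right) \left(\left(T - -146\right) + o\right) = \left(102 + 425\right) \left(\left(145 - -146\right) + \frac{799}{259}\right) = 527 \left(\left(145 + 146\right) + \frac{799}{259}\right) = 527 \left(291 + \frac{799}{259}\right) = 527 \cdot \frac{76168}{259} = \frac{40140536}{259}$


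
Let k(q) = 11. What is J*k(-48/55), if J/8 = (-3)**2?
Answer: 792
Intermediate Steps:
J = 72 (J = 8*(-3)**2 = 8*9 = 72)
J*k(-48/55) = 72*11 = 792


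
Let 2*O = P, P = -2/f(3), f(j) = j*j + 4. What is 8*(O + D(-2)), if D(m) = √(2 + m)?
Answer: -8/13 ≈ -0.61539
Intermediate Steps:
f(j) = 4 + j² (f(j) = j² + 4 = 4 + j²)
P = -2/13 (P = -2/(4 + 3²) = -2/(4 + 9) = -2/13 ≈ -0.15385)
O = -1/13 (O = (½)*(-2/13) = -1/13 ≈ -0.076923)
8*(O + D(-2)) = 8*(-1/13 + √(2 - 2)) = 8*(-1/13 + √0) = 8*(-1/13 + 0) = 8*(-1/13) = -8/13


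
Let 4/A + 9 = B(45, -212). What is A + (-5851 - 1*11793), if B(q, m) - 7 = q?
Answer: -758688/43 ≈ -17644.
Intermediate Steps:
B(q, m) = 7 + q
A = 4/43 (A = 4/(-9 + (7 + 45)) = 4/(-9 + 52) = 4/43 ≈ 0.093023)
A + (-5851 - 1*11793) = 4/43 + (-5851 - 1*11793) = 4/43 + (-5851 - 11793) = 4/43 - 17644 = -758688/43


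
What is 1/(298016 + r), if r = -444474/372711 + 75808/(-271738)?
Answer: 16879956953/5030472412146698 ≈ 3.3555e-6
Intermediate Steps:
r = -24839158550/16879956953 (r = -444474*1/372711 + 75808*(-1/271738) = -148158/124237 - 37904/135869 = -24839158550/16879956953 ≈ -1.4715)
1/(298016 + r) = 1/(298016 - 24839158550/16879956953) = 1/(5030472412146698/16879956953) = 16879956953/5030472412146698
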